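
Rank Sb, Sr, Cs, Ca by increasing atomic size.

Moving right in a period, electrons are added to the same shell under a stronger nuclear pull, so atoms get smaller; moving down, a new shell is opened and atoms get larger.
Here both period and group differ, so the two effects have to be weighed against each other.
Ca > Sb: period and group pull opposite ways; the across-period shift dominates (171 vs 140 pm).
Sr > Ca: they share group 2; the group trend gives Sr the larger value.
Cs > Sr: relative to Sr, both the across-period and down-group shifts push Cs's atomic radius up.
For reference (pm): Ca 171, Sr 185, Sb 140, Cs 232.
So from smallest to largest: Sb < Ca < Sr < Cs.

Sb < Ca < Sr < Cs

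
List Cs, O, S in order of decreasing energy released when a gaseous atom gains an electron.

O is in period 2, group 16; S is in period 3, group 16; Cs is in period 6, group 1.
Atoms with high Z_eff and room in the valence shell (especially the halogens) have the most exothermic electron affinities.
These span different periods and groups, so the two trends combine.
O > Cs: relative to Cs, both the across-period and down-group shifts push O's electron affinity up.
S > O: this pair runs against the simple trend — see the exception note.
Note the exception: S has a higher electron affinity than O, contrary to the simple trend — the compact 2p subshell of O repels the added electron more than S's larger 3p does.
Approximate values (kJ/mol): O 141, S 200, Cs 46.
So from highest to lowest: S > O > Cs.

S > O > Cs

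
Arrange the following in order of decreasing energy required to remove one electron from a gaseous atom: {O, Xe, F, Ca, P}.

F > O > Xe > P > Ca

O is in period 2, group 16; F is in period 2, group 17; P is in period 3, group 15; Ca is in period 4, group 2; Xe is in period 5, group 18.
Removing the outermost electron gets harder across a period and easier down a group.
These span different periods and groups, so the two trends combine.
P > Ca: relative to Ca, both the across-period and down-group shifts push P's first ionization energy up.
Xe > P: the two effects oppose for this pair; the across-period effect wins (1170 vs 1012 kJ/mol).
O > Xe: period and group pull opposite ways; the down-group shift dominates (1314 vs 1170 kJ/mol).
F > O: F lies to the right of O in period 2, so the across-period effect alone puts F higher.
Approximate values (kJ/mol): O 1314, F 1681, P 1012, Ca 590, Xe 1170.
So from highest to lowest: F > O > Xe > P > Ca.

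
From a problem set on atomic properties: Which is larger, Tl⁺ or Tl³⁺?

Tl⁺

Both ions have Z = 81 protons, but Tl³⁺ has lost more electrons, so its remaining electrons feel a larger effective nuclear charge per electron and are pulled in more tightly.
Higher positive charge → smaller ion, so Tl⁺ > Tl³⁺.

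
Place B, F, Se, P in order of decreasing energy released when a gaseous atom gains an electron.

F, Se, P, B

Electron affinity generally becomes more exothermic across a period toward the halogens and less exothermic down a group.
Neither a single period nor a single group — weigh both effects.
P > B: the two effects oppose for this pair; the across-period effect wins (72 vs 27 kJ/mol).
Se > P: the two effects oppose for this pair; the across-period effect wins (195 vs 72 kJ/mol).
F > Se: relative to Se, both the across-period and down-group shifts push F's electron affinity up.
For reference (kJ/mol): B 27, F 328, P 72, Se 195.
So from highest to lowest: F > Se > P > B.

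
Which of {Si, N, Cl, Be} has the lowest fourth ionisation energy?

After 3 electrons have been removed, what remains? Si³⁺ still has 1 valence electron; N³⁺ still has 2 valence electrons; Cl³⁺ still has 4 valence electrons; Be³⁺ is already 1 electron into the core.
Core electrons are held far more tightly than valence electrons, so Be tops the IE_4 order.
Valence configurations: Si³⁺ [Ne]3s¹, N³⁺ [He]2s², Cl³⁺ [Ne]3s²3p².
Approximate IE_4 values (kJ/mol): Si 4356, N 7475, Cl 5159, Be 21007.
Putting it together, IE_4: Si < Cl < N < Be.

Si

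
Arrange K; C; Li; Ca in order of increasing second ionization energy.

After 1 electron has been removed, what remains? K⁺ is the bare [Ar] core; C⁺ still has 3 valence electrons; Li⁺ is the bare [He] core; Ca⁺ still has 1 valence electron.
Breaking into a closed-shell core is much more expensive than removing a leftover valence electron — K and Li have the largest IE_2 here.
Valence configurations: C⁺ [He]2s²2p¹, Ca⁺ [Ar]4s¹.
Tabulated IE_2 (kJ/mol): K 3052, C 2353, Li 7298, Ca 1145.
Putting it together, IE_2: Ca < C < K < Li.

Ca < C < K < Li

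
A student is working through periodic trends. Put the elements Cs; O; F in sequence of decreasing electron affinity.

F > O > Cs

Adding an electron releases more energy for atoms nearer the top right (short of the noble gases).
Here both period and group differ, so the two effects have to be weighed against each other.
O > Cs: relative to Cs, both the across-period and down-group shifts push O's electron affinity up.
F > O: F lies to the right of O in period 2, so the across-period effect alone puts F higher.
Approximate values (kJ/mol): O 141, F 328, Cs 46.
So from highest to lowest: F > O > Cs.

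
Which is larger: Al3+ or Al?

Al

Forming Al3+ removes 3 electrons from Al. Fewer electrons for the same nuclear charge means less shielding and a higher Z_eff on the remaining electrons, and for main-group metals the entire outer shell is lost.
A cation is smaller than its parent atom: Al3+ < Al.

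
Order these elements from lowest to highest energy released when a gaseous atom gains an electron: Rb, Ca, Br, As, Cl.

Ca < Rb < As < Br < Cl

Cl is in period 3, group 17; Ca is in period 4, group 2; As is in period 4, group 15; Br is in period 4, group 17; Rb is in period 5, group 1.
Electron affinity generally becomes more exothermic across a period toward the halogens and less exothermic down a group.
These span different periods and groups, so the two trends combine.
Rb > Ca: this pair runs against the simple trend — see the exception note.
As > Rb: both effects reinforce here, so As is clearly the higher of the two.
Br > As: both are in period 4; the period trend gives Br the larger value.
Cl > Br: Cl sits above Br in group 17, so the down-group effect alone puts Cl higher.
Note the exception: Rb has a higher electron affinity than Ca, contrary to the simple trend — adding an electron to Ca (ns²) has to open a new, higher-energy np subshell, which is unfavourable.
Approximate values (kJ/mol): Cl 349, Ca 2, As 78, Br 325, Rb 47.
So from lowest to highest: Ca < Rb < As < Br < Cl.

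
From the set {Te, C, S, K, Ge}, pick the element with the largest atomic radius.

K

C is in period 2, group 14; S is in period 3, group 16; K is in period 4, group 1; Ge is in period 4, group 14; Te is in period 5, group 16.
Radius decreases left→right (rising Z_eff, same n) and increases top→bottom (higher n).
These span different periods and groups, so the two trends combine.
S > C: the two effects oppose for this pair; the down-group effect wins (103 vs 75 pm).
Ge > S: both effects reinforce here, so Ge is clearly the larger of the two.
Te > Ge: period and group pull opposite ways; the down-group shift dominates (136 vs 121 pm).
K > Te: period and group pull opposite ways; the across-period shift dominates (196 vs 136 pm).
For reference (pm): C 75, S 103, K 196, Ge 121, Te 136.
The largest atomic radius among these belongs to K.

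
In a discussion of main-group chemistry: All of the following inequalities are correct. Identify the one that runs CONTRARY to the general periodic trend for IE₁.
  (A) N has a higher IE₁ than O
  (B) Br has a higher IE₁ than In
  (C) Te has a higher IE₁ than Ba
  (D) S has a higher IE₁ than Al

The general trend: IE₁ increases across a period and decreases down a group.
(A) N (period 2, group 15) vs O (period 2, group 16): the stated order contradicts the simple trend.
(B) Br (period 4, group 17) vs In (period 5, group 13): the stated order agrees with the simple trend.
(C) Te (period 5, group 16) vs Ba (period 6, group 2): the stated order agrees with the simple trend.
(D) S (period 3, group 16) vs Al (period 3, group 13): the stated order agrees with the simple trend.
The exception is (A): pairing an electron in O's 2p⁴ costs repulsion energy, so O ionizes more easily than half-filled N (2p³).

(A)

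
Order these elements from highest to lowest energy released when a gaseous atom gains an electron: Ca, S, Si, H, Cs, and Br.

Br > S > Si > H > Cs > Ca

EA tends to increase across a period and decrease down a group, though the pattern is less regular than for IE or radius.
Neither a single period nor a single group — weigh both effects.
Cs > Ca: this pair runs against the simple trend — see the exception note.
H > Cs: H sits above Cs in group 1, so the down-group effect alone puts H higher.
Si > H: the two effects oppose for this pair; the across-period effect wins (134 vs 73 kJ/mol).
S > Si: S lies to the right of Si in period 3, so the across-period effect alone puts S higher.
Br > S: period and group pull opposite ways; the across-period shift dominates (325 vs 200 kJ/mol).
Note the exception: Cs has a higher electron affinity than Ca, contrary to the simple trend — adding an electron to Ca (ns²) has to open a new, higher-energy np subshell, which is unfavourable.
Approximate values (kJ/mol): H 73, Si 134, S 200, Ca 2, Br 325, Cs 46.
So from highest to lowest: Br > S > Si > H > Cs > Ca.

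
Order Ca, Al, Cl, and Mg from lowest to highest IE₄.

The fourth ionization energy removes an electron from the +3 ion. For each element: Ca³⁺ is already 1 electron into the core; Al³⁺ is the bare [Ne] core; Cl³⁺ still has 4 valence electrons; Mg³⁺ is already 1 electron into the core.
Pulling an electron out of a noble-gas core costs far more than removing a remaining valence electron, so Ca, Mg and Al sit at the high end of IE_4.
Tabulated IE_4 (kJ/mol): Ca 6491, Al 11577, Cl 5159, Mg 10543.
Putting it together, IE_4: Cl < Ca < Mg < Al.

Cl < Ca < Mg < Al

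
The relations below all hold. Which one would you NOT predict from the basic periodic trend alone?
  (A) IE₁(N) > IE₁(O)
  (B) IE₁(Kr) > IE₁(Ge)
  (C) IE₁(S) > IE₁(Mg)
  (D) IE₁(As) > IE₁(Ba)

(A)

The general trend: IE₁ increases across a period and decreases down a group.
(A) N (period 2, group 15) vs O (period 2, group 16): the stated order contradicts the simple trend.
(B) Kr (period 4, group 18) vs Ge (period 4, group 14): the stated order agrees with the simple trend.
(C) S (period 3, group 16) vs Mg (period 3, group 2): the stated order agrees with the simple trend.
(D) As (period 4, group 15) vs Ba (period 6, group 2): the stated order agrees with the simple trend.
The exception is (A): pairing an electron in O's 2p⁴ costs repulsion energy, so O ionizes more easily than half-filled N (2p³).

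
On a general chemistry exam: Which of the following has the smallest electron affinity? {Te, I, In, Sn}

In is in period 5, group 13; Sn is in period 5, group 14; Te is in period 5, group 16; I is in period 5, group 17.
Adding an electron releases more energy for atoms nearer the top right (short of the noble gases).
All lie in period 5, so electron affinity increases left to right.
The smallest electron affinity among these belongs to In.

In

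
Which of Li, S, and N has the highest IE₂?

Li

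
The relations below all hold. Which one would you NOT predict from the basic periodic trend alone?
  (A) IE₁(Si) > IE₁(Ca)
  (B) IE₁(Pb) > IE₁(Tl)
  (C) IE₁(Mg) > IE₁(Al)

The general trend: IE₁ increases across a period and decreases down a group.
(A) Si (period 3, group 14) vs Ca (period 4, group 2): the stated order agrees with the simple trend.
(B) Pb (period 6, group 14) vs Tl (period 6, group 13): the stated order agrees with the simple trend.
(C) Mg (period 3, group 2) vs Al (period 3, group 13): the stated order contradicts the simple trend.
The exception is (C): Al's single 3p electron is easier to remove than one from Mg's filled 3s².

(C)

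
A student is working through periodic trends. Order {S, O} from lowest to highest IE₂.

Consider each +1 ion: S⁺ still has 5 valence electrons; O⁺ still has 5 valence electrons.
All are still removing valence electrons, so compare the +1 ions as you would atoms: IE_2 generally rises across a period (higher Z_eff) and falls down a group (larger shell), subject to the usual subshell exceptions.
Valence configurations: S⁺ [Ne]3s²3p³, O⁺ [He]2s²2p³.
The numbers (kJ/mol): S 2252, O 3388.
Putting it together, IE_2: S < O.

S < O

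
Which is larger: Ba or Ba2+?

Forming Ba2+ removes 2 electrons from Ba. Fewer electrons for the same nuclear charge means less shielding and a higher Z_eff on the remaining electrons, and for main-group metals the entire outer shell is lost.
A cation is smaller than its parent atom: Ba2+ < Ba.

Ba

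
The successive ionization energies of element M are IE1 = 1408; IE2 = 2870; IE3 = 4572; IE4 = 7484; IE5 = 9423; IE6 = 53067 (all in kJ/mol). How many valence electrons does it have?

5

Look for the largest jump between consecutive ionization energies: IE6/IE5 ≈ 5.6, far larger than any earlier ratio.
That jump marks the point where a core electron is being removed. So the atom has 5 valence electrons.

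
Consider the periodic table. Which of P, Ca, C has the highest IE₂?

After 1 electron has been removed, what remains? P⁺ still has 4 valence electrons; Ca⁺ still has 1 valence electron; C⁺ still has 3 valence electrons.
All are still removing valence electrons, so compare the +1 ions as you would atoms: IE_2 generally rises across a period (higher Z_eff) and falls down a group (larger shell), subject to the usual subshell exceptions.
Valence configurations: P⁺ [Ne]3s²3p², Ca⁺ [Ar]4s¹, C⁺ [He]2s²2p¹.
Tabulated IE_2 (kJ/mol): P 1907, Ca 1145, C 2353.
Overall IE_2 order: Ca < P < C.

C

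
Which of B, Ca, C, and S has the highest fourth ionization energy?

B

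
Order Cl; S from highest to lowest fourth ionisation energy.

Cl > S

The fourth ionization energy removes an electron from the +3 ion. For each element: Cl³⁺ still has 4 valence electrons; S³⁺ still has 3 valence electrons.
All are still removing valence electrons, so compare the +3 ions as you would atoms: IE_4 generally rises across a period (higher Z_eff) and falls down a group (larger shell), subject to the usual subshell exceptions.
Valence configurations: Cl³⁺ [Ne]3s²3p², S³⁺ [Ne]3s²3p¹.
The numbers (kJ/mol): Cl 5159, S 4556.
Hence IE_4: S < Cl.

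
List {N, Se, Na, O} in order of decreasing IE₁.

N > O > Se > Na

N is in period 2, group 15; O is in period 2, group 16; Na is in period 3, group 1; Se is in period 4, group 16.
Removing the outermost electron gets harder across a period and easier down a group.
Neither a single period nor a single group — weigh both effects.
Se > Na: period and group pull opposite ways; the across-period shift dominates (941 vs 496 kJ/mol).
O > Se: O sits above Se in group 16, so the down-group effect alone puts O higher.
N > O: this pair runs against the simple trend — see the exception note.
Note the exception: N has a higher first ionization energy than O, contrary to the simple trend — pairing an electron in O's 2p⁴ costs repulsion energy, so O ionizes more easily than half-filled N (2p³).
For reference (kJ/mol): N 1402, O 1314, Na 496, Se 941.
So from highest to lowest: N > O > Se > Na.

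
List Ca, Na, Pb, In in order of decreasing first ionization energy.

Na is in period 3, group 1; Ca is in period 4, group 2; In is in period 5, group 13; Pb is in period 6, group 14.
First ionization energy rises across a period (greater Z_eff holds electrons more tightly) and falls down a group (valence electrons are farther from the nucleus).
A diagonal step moves right (one effect) and down (the opposite effect) at once.
In > Na: the two effects oppose for this pair; the across-period effect wins (558 vs 496 kJ/mol).
Ca > In: the two effects oppose for this pair; the down-group effect wins (590 vs 558 kJ/mol).
Pb > Ca: period and group pull opposite ways; the across-period shift dominates (716 vs 590 kJ/mol).
Approximate values (kJ/mol): Na 496, Ca 590, In 558, Pb 716.
So from highest to lowest: Pb > Ca > In > Na.

Pb, Ca, In, Na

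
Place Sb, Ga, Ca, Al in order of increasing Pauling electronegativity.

Ca < Al < Ga < Sb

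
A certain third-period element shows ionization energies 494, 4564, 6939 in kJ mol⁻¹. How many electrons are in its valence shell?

1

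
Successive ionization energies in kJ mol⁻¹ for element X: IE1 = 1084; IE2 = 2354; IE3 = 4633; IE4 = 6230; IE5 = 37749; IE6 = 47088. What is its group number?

Group 14

Look for the largest jump between consecutive ionization energies: IE5/IE4 ≈ 6.1, far larger than any earlier ratio.
That jump marks the point where a core electron is being removed. So the atom has 4 valence electrons.
A main-group element with 4 valence electrons is in group 14.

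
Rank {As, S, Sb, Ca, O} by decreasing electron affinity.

S > O > Sb > As > Ca

O is in period 2, group 16; S is in period 3, group 16; Ca is in period 4, group 2; As is in period 4, group 15; Sb is in period 5, group 15.
Adding an electron releases more energy for atoms nearer the top right (short of the noble gases).
Here both period and group differ, so the two effects have to be weighed against each other.
As > Ca: As lies to the right of Ca in period 4, so the across-period effect alone puts As higher.
Sb > As: this pair runs against the simple trend — see the exception note.
O > Sb: relative to Sb, both the across-period and down-group shifts push O's electron affinity up.
S > O: this pair runs against the simple trend — see the exception note.
Note the exception: Sb has a higher electron affinity than As, contrary to the simple trend — both are half-filled np³, but the pairing/repulsion penalty for the added electron shrinks as the p orbitals become larger and more diffuse down the group, and for Sb that outweighs the weaker nuclear attraction.
Note the exception: S has a higher electron affinity than O, contrary to the simple trend — the compact 2p subshell of O repels the added electron more than S's larger 3p does.
For reference (kJ/mol): O 141, S 200, Ca 2, As 78, Sb 103.
So from highest to lowest: S > O > Sb > As > Ca.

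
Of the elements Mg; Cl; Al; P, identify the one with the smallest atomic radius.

Cl

Mg is in period 3, group 2; Al is in period 3, group 13; P is in period 3, group 15; Cl is in period 3, group 17.
Radius decreases left→right (rising Z_eff, same n) and increases top→bottom (higher n).
All lie in period 3, so atomic radius increases right to left.
The smallest atomic radius among these belongs to Cl.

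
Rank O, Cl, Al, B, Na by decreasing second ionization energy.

The second ionization energy removes an electron from the +1 ion. For each element: O⁺ still has 5 valence electrons; Cl⁺ still has 6 valence electrons; Al⁺ still has 2 valence electrons; B⁺ still has 2 valence electrons; Na⁺ is the bare [Ne] core.
Pulling an electron out of a noble-gas core costs far more than removing a remaining valence electron, so Na sits at the high end of IE_2.
Valence configurations: O⁺ [He]2s²2p³, Cl⁺ [Ne]3s²3p⁴, Al⁺ [Ne]3s², B⁺ [He]2s².
The numbers (kJ/mol): O 3388, Cl 2298, Al 1817, B 2427, Na 4562.
Putting it together, IE_2: Al < Cl < B < O < Na.

Na > O > B > Cl > Al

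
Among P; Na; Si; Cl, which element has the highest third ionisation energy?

The third ionization energy removes an electron from the +2 ion. For each element: P²⁺ still has 3 valence electrons; Na²⁺ is already 1 electron into the core; Si²⁺ still has 2 valence electrons; Cl²⁺ still has 5 valence electrons.
Breaking into a closed-shell core is much more expensive than removing a leftover valence electron — Na has the largest IE_3 here.
Valence configurations: P²⁺ [Ne]3s²3p¹, Si²⁺ [Ne]3s², Cl²⁺ [Ne]3s²3p³.
P²⁺ loses a lone 3p electron whereas Si²⁺ must break into a filled 3s² pair, so IE_3(Si) > IE_3(P) even though P has the higher nuclear charge.
The numbers (kJ/mol): P 2914, Na 6910, Si 3232, Cl 3822.
So the third ionization energies run P < Si < Cl < Na.

Na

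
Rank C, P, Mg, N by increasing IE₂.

After 1 electron has been removed, what remains? C⁺ still has 3 valence electrons; P⁺ still has 4 valence electrons; Mg⁺ still has 1 valence electron; N⁺ still has 4 valence electrons.
All are still removing valence electrons, so compare the +1 ions as you would atoms: IE_2 generally rises across a period (higher Z_eff) and falls down a group (larger shell), subject to the usual subshell exceptions.
Valence configurations: C⁺ [He]2s²2p¹, P⁺ [Ne]3s²3p², Mg⁺ [Ne]3s¹, N⁺ [He]2s²2p².
Approximate IE_2 values (kJ/mol): C 2353, P 1907, Mg 1451, N 2856.
Putting it together, IE_2: Mg < P < C < N.

Mg, P, C, N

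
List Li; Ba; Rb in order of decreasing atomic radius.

Rb, Ba, Li

Li is in period 2, group 1; Rb is in period 5, group 1; Ba is in period 6, group 2.
Atomic radius shrinks across a period as nuclear charge pulls the same shell inward, and grows down a group as new shells are added.
These span different periods and groups, so the two trends combine.
Ba > Li: the two effects oppose for this pair; the down-group effect wins (196 vs 133 pm).
Rb > Ba: the two effects oppose for this pair; the across-period effect wins (210 vs 196 pm).
For reference (pm): Li 133, Rb 210, Ba 196.
So from largest to smallest: Rb > Ba > Li.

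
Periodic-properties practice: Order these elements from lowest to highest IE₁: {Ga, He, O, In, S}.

In < Ga < S < O < He

He is in period 1, group 18; O is in period 2, group 16; S is in period 3, group 16; Ga is in period 4, group 13; In is in period 5, group 13.
First ionization energy rises across a period (greater Z_eff holds electrons more tightly) and falls down a group (valence electrons are farther from the nucleus).
Here both period and group differ, so the two effects have to be weighed against each other.
Ga > In: they share group 13; the group trend gives Ga the larger value.
S > Ga: both effects reinforce here, so S is clearly the higher of the two.
O > S: O sits above S in group 16, so the down-group effect alone puts O higher.
He > O: both effects reinforce here, so He is clearly the higher of the two.
For reference (kJ/mol): He 2372, O 1314, S 1000, Ga 579, In 558.
So from lowest to highest: In < Ga < S < O < He.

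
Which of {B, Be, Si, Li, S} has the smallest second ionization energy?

The second ionization energy removes an electron from the +1 ion. For each element: B⁺ still has 2 valence electrons; Be⁺ still has 1 valence electron; Si⁺ still has 3 valence electrons; Li⁺ is the bare [He] core; S⁺ still has 5 valence electrons.
Core electrons are held far more tightly than valence electrons, so Li tops the IE_2 order.
Valence configurations: B⁺ [He]2s², Be⁺ [He]2s¹, Si⁺ [Ne]3s²3p¹, S⁺ [Ne]3s²3p³.
The numbers (kJ/mol): B 2427, Be 1757, Si 1577, Li 7298, S 2252.
Hence IE_2: Si < Be < S < B < Li.

Si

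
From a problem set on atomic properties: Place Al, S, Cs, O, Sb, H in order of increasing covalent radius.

H < O < S < Al < Sb < Cs

H is in period 1, group 1; O is in period 2, group 16; Al is in period 3, group 13; S is in period 3, group 16; Sb is in period 5, group 15; Cs is in period 6, group 1.
Radius decreases left→right (rising Z_eff, same n) and increases top→bottom (higher n).
Neither a single period nor a single group — weigh both effects.
O > H: the two effects oppose for this pair; the down-group effect wins (63 vs 32 pm).
S > O: they share group 16; the group trend gives S the larger value.
Al > S: both are in period 3; the period trend gives Al the larger value.
Sb > Al: period and group pull opposite ways; the down-group shift dominates (140 vs 126 pm).
Cs > Sb: both effects reinforce here, so Cs is clearly the larger of the two.
Approximate values (pm): H 32, O 63, Al 126, S 103, Sb 140, Cs 232.
So from smallest to largest: H < O < S < Al < Sb < Cs.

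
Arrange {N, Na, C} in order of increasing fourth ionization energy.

The fourth ionization energy removes an electron from the +3 ion. For each element: N³⁺ still has 2 valence electrons; Na³⁺ is already 2 electrons into the core; C³⁺ still has 1 valence electron.
Pulling an electron out of a noble-gas core costs far more than removing a remaining valence electron, so Na sits at the high end of IE_4.
Valence configurations: N³⁺ [He]2s², C³⁺ [He]2s¹.
Approximate IE_4 values (kJ/mol): N 7475, Na 9543, C 6223.
So the fourth ionization energies run C < N < Na.

C < N < Na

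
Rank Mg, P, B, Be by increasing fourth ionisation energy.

The fourth ionization energy removes an electron from the +3 ion. For each element: Mg³⁺ is already 1 electron into the core; P³⁺ still has 2 valence electrons; B³⁺ is the bare [He] core; Be³⁺ is already 1 electron into the core.
Breaking into a closed-shell core is much more expensive than removing a leftover valence electron — Mg, Be and B have the largest IE_4 here.
Tabulated IE_4 (kJ/mol): Mg 10543, P 4964, B 25026, Be 21007.
Hence IE_4: P < Mg < Be < B.

P < Mg < Be < B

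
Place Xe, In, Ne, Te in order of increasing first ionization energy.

Ne is in period 2, group 18; In is in period 5, group 13; Te is in period 5, group 16; Xe is in period 5, group 18.
First ionization energy rises across a period (greater Z_eff holds electrons more tightly) and falls down a group (valence electrons are farther from the nucleus).
These span different periods and groups, so the two trends combine.
Te > In: Te lies to the right of In in period 5, so the across-period effect alone puts Te higher.
Xe > Te: both are in period 5; the period trend gives Xe the larger value.
Ne > Xe: they share group 18; the group trend gives Ne the larger value.
Approximate values (kJ/mol): Ne 2081, In 558, Te 869, Xe 1170.
So from lowest to highest: In < Te < Xe < Ne.

In < Te < Xe < Ne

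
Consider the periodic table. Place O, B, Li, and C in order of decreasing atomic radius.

Li, B, C, O

Li is in period 2, group 1; B is in period 2, group 13; C is in period 2, group 14; O is in period 2, group 16.
Atomic radius shrinks across a period as nuclear charge pulls the same shell inward, and grows down a group as new shells are added.
All lie in period 2, so atomic radius increases right to left.
So from largest to smallest: Li > B > C > O.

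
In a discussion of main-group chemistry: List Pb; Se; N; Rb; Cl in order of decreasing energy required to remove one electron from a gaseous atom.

N is in period 2, group 15; Cl is in period 3, group 17; Se is in period 4, group 16; Rb is in period 5, group 1; Pb is in period 6, group 14.
First ionization energy rises across a period (greater Z_eff holds electrons more tightly) and falls down a group (valence electrons are farther from the nucleus).
Neither a single period nor a single group — weigh both effects.
Pb > Rb: the two effects oppose for this pair; the across-period effect wins (716 vs 403 kJ/mol).
Se > Pb: relative to Pb, both the across-period and down-group shifts push Se's first ionization energy up.
Cl > Se: relative to Se, both the across-period and down-group shifts push Cl's first ionization energy up.
N > Cl: the two effects oppose for this pair; the down-group effect wins (1402 vs 1251 kJ/mol).
For reference (kJ/mol): N 1402, Cl 1251, Se 941, Rb 403, Pb 716.
So from highest to lowest: N > Cl > Se > Pb > Rb.

N > Cl > Se > Pb > Rb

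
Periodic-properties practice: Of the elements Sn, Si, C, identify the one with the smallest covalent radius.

C

C is in period 2, group 14; Si is in period 3, group 14; Sn is in period 5, group 14.
Across a period the added protons contract the valence shell; down a group each new principal shell makes the atom larger.
All are in group 14, so atomic radius increases down the group.
The smallest covalent radius among these belongs to C.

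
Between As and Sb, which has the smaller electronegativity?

As is in period 4, group 15; Sb is in period 5, group 15.
Atoms toward the upper right of the periodic table pull bonding electrons most strongly.
All are in group 15, so electronegativity increases up the group.
So Sb has the smaller electronegativity (Sb < As).

Sb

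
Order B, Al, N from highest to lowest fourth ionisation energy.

B > Al > N

After 3 electrons have been removed, what remains? B³⁺ is the bare [He] core; Al³⁺ is the bare [Ne] core; N³⁺ still has 2 valence electrons.
Breaking into a closed-shell core is much more expensive than removing a leftover valence electron — Al and B have the largest IE_4 here.
Approximate IE_4 values (kJ/mol): B 25026, Al 11577, N 7475.
Overall IE_4 order: N < Al < B.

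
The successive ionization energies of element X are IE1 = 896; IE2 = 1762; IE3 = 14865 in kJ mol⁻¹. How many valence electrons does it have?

Look for the largest jump between consecutive ionization energies: IE3/IE2 ≈ 8.4, far larger than any earlier ratio.
That jump marks the point where a core electron is being removed. So the atom has 2 valence electrons.

2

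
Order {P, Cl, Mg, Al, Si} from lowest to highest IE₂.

Mg < Si < Al < P < Cl

After 1 electron has been removed, what remains? P⁺ still has 4 valence electrons; Cl⁺ still has 6 valence electrons; Mg⁺ still has 1 valence electron; Al⁺ still has 2 valence electrons; Si⁺ still has 3 valence electrons.
All are still removing valence electrons, so compare the +1 ions as you would atoms: IE_2 generally rises across a period (higher Z_eff) and falls down a group (larger shell), subject to the usual subshell exceptions.
Valence configurations: P⁺ [Ne]3s²3p², Cl⁺ [Ne]3s²3p⁴, Mg⁺ [Ne]3s¹, Al⁺ [Ne]3s², Si⁺ [Ne]3s²3p¹.
Si⁺ loses a lone 3p electron whereas Al⁺ must break into a filled 3s² pair, so IE_2(Al) > IE_2(Si) even though Si has the higher nuclear charge.
Tabulated IE_2 (kJ/mol): P 1907, Cl 2298, Mg 1451, Al 1817, Si 1577.
Putting it together, IE_2: Mg < Si < Al < P < Cl.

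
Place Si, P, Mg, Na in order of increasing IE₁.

Na is in period 3, group 1; Mg is in period 3, group 2; Si is in period 3, group 14; P is in period 3, group 15.
Removing the outermost electron gets harder across a period and easier down a group.
All lie in period 3, so first ionization energy increases left to right.
So from lowest to highest: Na < Mg < Si < P.

Na, Mg, Si, P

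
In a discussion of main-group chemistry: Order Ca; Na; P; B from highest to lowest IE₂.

After 1 electron has been removed, what remains? Ca⁺ still has 1 valence electron; Na⁺ is the bare [Ne] core; P⁺ still has 4 valence electrons; B⁺ still has 2 valence electrons.
Core electrons are held far more tightly than valence electrons, so Na tops the IE_2 order.
Valence configurations: Ca⁺ [Ar]4s¹, P⁺ [Ne]3s²3p², B⁺ [He]2s².
Approximate IE_2 values (kJ/mol): Ca 1145, Na 4562, P 1907, B 2427.
Overall IE_2 order: Ca < P < B < Na.

Na > B > P > Ca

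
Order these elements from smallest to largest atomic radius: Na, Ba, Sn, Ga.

Ga, Sn, Na, Ba

Na is in period 3, group 1; Ga is in period 4, group 13; Sn is in period 5, group 14; Ba is in period 6, group 2.
Across a period the added protons contract the valence shell; down a group each new principal shell makes the atom larger.
These span different periods and groups, so the two trends combine.
Sn > Ga: period and group pull opposite ways; the down-group shift dominates (140 vs 124 pm).
Na > Sn: period and group pull opposite ways; the across-period shift dominates (155 vs 140 pm).
Ba > Na: the two effects oppose for this pair; the down-group effect wins (196 vs 155 pm).
For reference (pm): Na 155, Ga 124, Sn 140, Ba 196.
So from smallest to largest: Ga < Sn < Na < Ba.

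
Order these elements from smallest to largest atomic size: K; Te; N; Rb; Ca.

N < Te < Ca < K < Rb

Moving right in a period, electrons are added to the same shell under a stronger nuclear pull, so atoms get smaller; moving down, a new shell is opened and atoms get larger.
Neither a single period nor a single group — weigh both effects.
Te > N: period and group pull opposite ways; the down-group shift dominates (136 vs 71 pm).
Ca > Te: the two effects oppose for this pair; the across-period effect wins (171 vs 136 pm).
K > Ca: both are in period 4; the period trend gives K the larger value.
Rb > K: they share group 1; the group trend gives Rb the larger value.
Approximate values (pm): N 71, K 196, Ca 171, Rb 210, Te 136.
So from smallest to largest: N < Te < Ca < K < Rb.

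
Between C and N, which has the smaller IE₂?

C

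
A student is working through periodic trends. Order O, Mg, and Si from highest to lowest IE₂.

O > Si > Mg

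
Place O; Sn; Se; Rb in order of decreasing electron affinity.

O is in period 2, group 16; Se is in period 4, group 16; Rb is in period 5, group 1; Sn is in period 5, group 14.
Atoms with high Z_eff and room in the valence shell (especially the halogens) have the most exothermic electron affinities.
These span different periods and groups, so the two trends combine.
Sn > Rb: both are in period 5; the period trend gives Sn the larger value.
O > Sn: relative to Sn, both the across-period and down-group shifts push O's electron affinity up.
Se > O: this pair runs against the simple trend — see the exception note.
Note the exception: Se has a higher electron affinity than O, contrary to the simple trend — O's compact 2p subshell gives strong electron–electron repulsion on the added electron.
Approximate values (kJ/mol): O 141, Se 195, Rb 47, Sn 107.
So from highest to lowest: Se > O > Sn > Rb.

Se > O > Sn > Rb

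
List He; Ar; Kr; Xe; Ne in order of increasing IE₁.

Xe < Kr < Ar < Ne < He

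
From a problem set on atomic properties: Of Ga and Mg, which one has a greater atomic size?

Mg is in period 3, group 2; Ga is in period 4, group 13.
Atomic radius shrinks across a period as nuclear charge pulls the same shell inward, and grows down a group as new shells are added.
Here both period and group differ, so the two effects have to be weighed against each other.
Mg > Ga: the two effects oppose for this pair; the across-period effect wins (139 vs 124 pm).
Tabulated atomic radius (pm): Mg 139, Ga 124.
So Mg has the greater atomic size (Mg > Ga).

Mg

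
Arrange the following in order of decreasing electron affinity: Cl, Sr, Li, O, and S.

Cl > S > O > Li > Sr

Li is in period 2, group 1; O is in period 2, group 16; S is in period 3, group 16; Cl is in period 3, group 17; Sr is in period 5, group 2.
Adding an electron releases more energy for atoms nearer the top right (short of the noble gases).
Neither a single period nor a single group — weigh both effects.
Li > Sr: period and group pull opposite ways; the down-group shift dominates (60 vs 5 kJ/mol).
O > Li: O lies to the right of Li in period 2, so the across-period effect alone puts O higher.
S > O: this pair runs against the simple trend — see the exception note.
Cl > S: both are in period 3; the period trend gives Cl the larger value.
Note the exception: S has a higher electron affinity than O, contrary to the simple trend — the compact 2p subshell of O repels the added electron more than S's larger 3p does.
Tabulated electron affinity (kJ/mol): Li 60, O 141, S 200, Cl 349, Sr 5.
So from highest to lowest: Cl > S > O > Li > Sr.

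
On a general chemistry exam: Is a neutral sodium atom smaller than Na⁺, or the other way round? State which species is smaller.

Na⁺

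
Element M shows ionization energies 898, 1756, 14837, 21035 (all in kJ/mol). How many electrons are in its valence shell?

Look for the largest jump between consecutive ionization energies: IE3/IE2 ≈ 8.4, far larger than any earlier ratio.
That jump marks the point where a core electron is being removed. So the atom has 2 valence electrons.

2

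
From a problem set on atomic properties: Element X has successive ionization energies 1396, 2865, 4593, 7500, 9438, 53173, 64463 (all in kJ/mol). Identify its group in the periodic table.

Group 15

Look for the largest jump between consecutive ionization energies: IE6/IE5 ≈ 5.6, far larger than any earlier ratio.
That jump marks the point where a core electron is being removed. So the atom has 5 valence electrons.
A main-group element with 5 valence electrons is in group 15.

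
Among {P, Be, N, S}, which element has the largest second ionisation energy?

N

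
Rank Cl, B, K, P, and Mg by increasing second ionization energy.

Mg < P < Cl < B < K

After 1 electron has been removed, what remains? Cl⁺ still has 6 valence electrons; B⁺ still has 2 valence electrons; K⁺ is the bare [Ar] core; P⁺ still has 4 valence electrons; Mg⁺ still has 1 valence electron.
Pulling an electron out of a noble-gas core costs far more than removing a remaining valence electron, so K sits at the high end of IE_2.
Valence configurations: Cl⁺ [Ne]3s²3p⁴, B⁺ [He]2s², P⁺ [Ne]3s²3p², Mg⁺ [Ne]3s¹.
The numbers (kJ/mol): Cl 2298, B 2427, K 3052, P 1907, Mg 1451.
So the second ionization energies run Mg < P < Cl < B < K.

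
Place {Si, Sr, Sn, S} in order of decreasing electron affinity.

S > Si > Sn > Sr

Si is in period 3, group 14; S is in period 3, group 16; Sr is in period 5, group 2; Sn is in period 5, group 14.
Electron affinity generally becomes more exothermic across a period toward the halogens and less exothermic down a group.
These span different periods and groups, so the two trends combine.
Sn > Sr: both are in period 5; the period trend gives Sn the larger value.
Si > Sn: they share group 14; the group trend gives Si the larger value.
S > Si: both are in period 3; the period trend gives S the larger value.
For reference (kJ/mol): Si 134, S 200, Sr 5, Sn 107.
So from highest to lowest: S > Si > Sn > Sr.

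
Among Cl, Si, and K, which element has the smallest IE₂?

Si

After 1 electron has been removed, what remains? Cl⁺ still has 6 valence electrons; Si⁺ still has 3 valence electrons; K⁺ is the bare [Ar] core.
Pulling an electron out of a noble-gas core costs far more than removing a remaining valence electron, so K sits at the high end of IE_2.
Valence configurations: Cl⁺ [Ne]3s²3p⁴, Si⁺ [Ne]3s²3p¹.
Tabulated IE_2 (kJ/mol): Cl 2298, Si 1577, K 3052.
Hence IE_2: Si < Cl < K.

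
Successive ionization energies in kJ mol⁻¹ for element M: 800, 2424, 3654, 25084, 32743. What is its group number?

Group 13

Look for the largest jump between consecutive ionization energies: IE4/IE3 ≈ 6.9, far larger than any earlier ratio.
That jump marks the point where a core electron is being removed. So the atom has 3 valence electrons.
A main-group element with 3 valence electrons is in group 13.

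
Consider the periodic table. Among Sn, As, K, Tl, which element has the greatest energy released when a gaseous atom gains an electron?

EA tends to increase across a period and decrease down a group, though the pattern is less regular than for IE or radius.
These span different periods and groups, so the two trends combine.
K > Tl: the two effects oppose for this pair; the down-group effect wins (48 vs 19 kJ/mol).
As > K: As lies to the right of K in period 4, so the across-period effect alone puts As higher.
Sn > As: this pair runs against the simple trend — see the exception note.
Note the exception: Sn has a higher electron affinity than As, contrary to the simple trend — adding an electron to As's half-filled np³ subshell costs electron-pairing energy.
Approximate values (kJ/mol): K 48, As 78, Sn 107, Tl 19.
The greatest energy released when a gaseous atom gains an electron among these belongs to Sn.

Sn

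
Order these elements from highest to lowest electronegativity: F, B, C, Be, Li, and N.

Li is in period 2, group 1; Be is in period 2, group 2; B is in period 2, group 13; C is in period 2, group 14; N is in period 2, group 15; F is in period 2, group 17.
EN rises left→right (higher Z_eff, smaller atoms) and falls top→bottom (larger, more shielded atoms).
All lie in period 2, so electronegativity increases left to right.
So from highest to lowest: F > N > C > B > Be > Li.

F > N > C > B > Be > Li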